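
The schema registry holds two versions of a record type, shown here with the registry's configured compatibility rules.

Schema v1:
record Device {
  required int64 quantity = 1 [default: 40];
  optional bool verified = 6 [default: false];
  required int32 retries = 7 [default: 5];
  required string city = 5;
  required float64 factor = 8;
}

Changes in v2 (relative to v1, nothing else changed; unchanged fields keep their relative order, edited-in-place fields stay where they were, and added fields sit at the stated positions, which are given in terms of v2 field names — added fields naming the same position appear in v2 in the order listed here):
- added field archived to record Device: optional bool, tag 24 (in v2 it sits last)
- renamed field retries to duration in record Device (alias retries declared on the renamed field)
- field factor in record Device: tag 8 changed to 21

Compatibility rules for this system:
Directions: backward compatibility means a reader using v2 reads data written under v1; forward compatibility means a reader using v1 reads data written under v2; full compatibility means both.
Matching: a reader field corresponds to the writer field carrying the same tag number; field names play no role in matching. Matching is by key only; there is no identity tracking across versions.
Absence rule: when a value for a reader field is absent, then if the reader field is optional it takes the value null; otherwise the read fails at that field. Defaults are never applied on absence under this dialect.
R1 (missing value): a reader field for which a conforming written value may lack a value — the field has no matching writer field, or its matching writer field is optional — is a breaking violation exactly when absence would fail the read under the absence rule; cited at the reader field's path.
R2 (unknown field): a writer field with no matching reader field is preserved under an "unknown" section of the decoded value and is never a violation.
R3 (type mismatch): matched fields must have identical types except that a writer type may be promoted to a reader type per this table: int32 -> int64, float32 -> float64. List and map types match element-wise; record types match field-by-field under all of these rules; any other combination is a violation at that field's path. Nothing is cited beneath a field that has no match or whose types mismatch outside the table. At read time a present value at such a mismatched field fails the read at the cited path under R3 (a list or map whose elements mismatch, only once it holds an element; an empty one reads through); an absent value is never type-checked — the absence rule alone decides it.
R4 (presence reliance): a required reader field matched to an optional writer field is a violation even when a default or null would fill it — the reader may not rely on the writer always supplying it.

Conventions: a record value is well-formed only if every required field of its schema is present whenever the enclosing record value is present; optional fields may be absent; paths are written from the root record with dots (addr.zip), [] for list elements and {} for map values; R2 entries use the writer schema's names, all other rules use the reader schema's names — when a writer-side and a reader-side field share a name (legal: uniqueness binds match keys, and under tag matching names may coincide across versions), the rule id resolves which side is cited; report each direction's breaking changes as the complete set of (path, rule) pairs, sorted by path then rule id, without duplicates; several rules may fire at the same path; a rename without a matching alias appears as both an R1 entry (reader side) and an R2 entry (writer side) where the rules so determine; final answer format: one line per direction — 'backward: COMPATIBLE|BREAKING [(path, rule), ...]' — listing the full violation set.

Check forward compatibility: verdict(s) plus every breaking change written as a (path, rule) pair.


in Device below, arrows point writer -> reader
forward analysis of Device with v1 as reader and v2 as writer:
  writer required, int64 -> int64: reader quantity maps from writer quantity
  writer optional, bool -> bool: reader verified maps from writer verified
  writer required, int32 -> int32: reader retries maps from writer duration
  writer required, string -> string: reader city maps from writer city
  factor: no writer match
  writer field factor has no reader counterpart
  writer field archived has no reader counterpart
  violation R1 at factor
  forward on Device therefore BREAKING (1)
diffs on Device not affecting the asked answer:
  added field archived to record Device: optional bool, tag 24 (in v2 it sits last) -> inert for the asked Device verdict: nothing fires
  renamed field retries to duration in record Device (alias retries declared on the renamed field) -> inert for the asked Device verdict: nothing fires

forward: BREAKING [(factor, R1)]


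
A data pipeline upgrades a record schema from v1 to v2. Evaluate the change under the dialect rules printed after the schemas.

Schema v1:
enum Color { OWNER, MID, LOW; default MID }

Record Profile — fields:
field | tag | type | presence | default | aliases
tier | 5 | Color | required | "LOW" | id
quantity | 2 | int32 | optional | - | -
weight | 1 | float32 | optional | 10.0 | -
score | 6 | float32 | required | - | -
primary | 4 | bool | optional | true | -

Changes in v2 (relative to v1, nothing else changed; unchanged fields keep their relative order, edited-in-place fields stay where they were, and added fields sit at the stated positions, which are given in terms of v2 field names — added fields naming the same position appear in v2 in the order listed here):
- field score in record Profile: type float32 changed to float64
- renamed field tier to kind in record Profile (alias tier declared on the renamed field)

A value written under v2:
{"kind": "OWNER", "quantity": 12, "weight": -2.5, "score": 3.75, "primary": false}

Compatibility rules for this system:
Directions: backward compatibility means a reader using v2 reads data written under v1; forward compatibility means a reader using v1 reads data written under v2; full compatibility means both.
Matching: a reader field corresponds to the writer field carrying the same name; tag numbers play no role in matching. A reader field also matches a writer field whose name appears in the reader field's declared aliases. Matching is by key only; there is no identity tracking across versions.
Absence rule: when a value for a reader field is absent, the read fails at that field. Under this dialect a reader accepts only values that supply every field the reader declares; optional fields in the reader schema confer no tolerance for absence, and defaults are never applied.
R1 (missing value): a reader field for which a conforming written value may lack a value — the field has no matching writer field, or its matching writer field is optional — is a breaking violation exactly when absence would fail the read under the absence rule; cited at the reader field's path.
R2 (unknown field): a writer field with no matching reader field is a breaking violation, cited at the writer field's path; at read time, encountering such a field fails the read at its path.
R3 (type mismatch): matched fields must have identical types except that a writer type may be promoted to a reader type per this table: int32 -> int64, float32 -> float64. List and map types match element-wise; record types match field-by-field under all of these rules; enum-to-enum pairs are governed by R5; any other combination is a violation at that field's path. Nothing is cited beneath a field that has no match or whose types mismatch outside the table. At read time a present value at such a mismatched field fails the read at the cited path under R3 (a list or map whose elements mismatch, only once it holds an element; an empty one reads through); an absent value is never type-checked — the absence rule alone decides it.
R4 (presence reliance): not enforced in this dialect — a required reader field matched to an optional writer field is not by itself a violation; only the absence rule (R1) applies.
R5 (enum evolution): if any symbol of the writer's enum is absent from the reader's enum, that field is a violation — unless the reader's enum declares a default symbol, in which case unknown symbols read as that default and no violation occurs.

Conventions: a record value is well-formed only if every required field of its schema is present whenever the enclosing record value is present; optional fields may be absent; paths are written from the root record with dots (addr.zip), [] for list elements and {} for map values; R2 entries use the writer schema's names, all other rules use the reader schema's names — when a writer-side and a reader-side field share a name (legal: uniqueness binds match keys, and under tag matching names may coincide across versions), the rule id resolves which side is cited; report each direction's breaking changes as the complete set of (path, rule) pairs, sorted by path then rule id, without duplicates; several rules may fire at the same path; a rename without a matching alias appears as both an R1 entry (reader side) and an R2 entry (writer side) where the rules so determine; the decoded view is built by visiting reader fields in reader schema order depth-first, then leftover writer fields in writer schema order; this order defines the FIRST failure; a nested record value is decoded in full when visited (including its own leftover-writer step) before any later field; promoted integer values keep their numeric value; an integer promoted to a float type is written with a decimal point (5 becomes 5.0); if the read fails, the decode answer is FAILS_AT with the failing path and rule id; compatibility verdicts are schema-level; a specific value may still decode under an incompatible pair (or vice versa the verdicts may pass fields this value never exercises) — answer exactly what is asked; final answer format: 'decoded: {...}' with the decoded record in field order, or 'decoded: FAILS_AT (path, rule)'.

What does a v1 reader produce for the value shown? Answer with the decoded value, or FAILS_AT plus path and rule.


arrows below run writer -> reader for Profile
decode walk for Profile under reader schema v1:
  read fails at tier under R1 (no fill)
  => FAILS_AT (tier, R1)
remaining Profile differences; none change what is asked:
  field score in record Profile: type float32 changed to float64 -> matters for Profile compatibility verdicts, not for this value's decode

decoded: FAILS_AT (tier, R1)


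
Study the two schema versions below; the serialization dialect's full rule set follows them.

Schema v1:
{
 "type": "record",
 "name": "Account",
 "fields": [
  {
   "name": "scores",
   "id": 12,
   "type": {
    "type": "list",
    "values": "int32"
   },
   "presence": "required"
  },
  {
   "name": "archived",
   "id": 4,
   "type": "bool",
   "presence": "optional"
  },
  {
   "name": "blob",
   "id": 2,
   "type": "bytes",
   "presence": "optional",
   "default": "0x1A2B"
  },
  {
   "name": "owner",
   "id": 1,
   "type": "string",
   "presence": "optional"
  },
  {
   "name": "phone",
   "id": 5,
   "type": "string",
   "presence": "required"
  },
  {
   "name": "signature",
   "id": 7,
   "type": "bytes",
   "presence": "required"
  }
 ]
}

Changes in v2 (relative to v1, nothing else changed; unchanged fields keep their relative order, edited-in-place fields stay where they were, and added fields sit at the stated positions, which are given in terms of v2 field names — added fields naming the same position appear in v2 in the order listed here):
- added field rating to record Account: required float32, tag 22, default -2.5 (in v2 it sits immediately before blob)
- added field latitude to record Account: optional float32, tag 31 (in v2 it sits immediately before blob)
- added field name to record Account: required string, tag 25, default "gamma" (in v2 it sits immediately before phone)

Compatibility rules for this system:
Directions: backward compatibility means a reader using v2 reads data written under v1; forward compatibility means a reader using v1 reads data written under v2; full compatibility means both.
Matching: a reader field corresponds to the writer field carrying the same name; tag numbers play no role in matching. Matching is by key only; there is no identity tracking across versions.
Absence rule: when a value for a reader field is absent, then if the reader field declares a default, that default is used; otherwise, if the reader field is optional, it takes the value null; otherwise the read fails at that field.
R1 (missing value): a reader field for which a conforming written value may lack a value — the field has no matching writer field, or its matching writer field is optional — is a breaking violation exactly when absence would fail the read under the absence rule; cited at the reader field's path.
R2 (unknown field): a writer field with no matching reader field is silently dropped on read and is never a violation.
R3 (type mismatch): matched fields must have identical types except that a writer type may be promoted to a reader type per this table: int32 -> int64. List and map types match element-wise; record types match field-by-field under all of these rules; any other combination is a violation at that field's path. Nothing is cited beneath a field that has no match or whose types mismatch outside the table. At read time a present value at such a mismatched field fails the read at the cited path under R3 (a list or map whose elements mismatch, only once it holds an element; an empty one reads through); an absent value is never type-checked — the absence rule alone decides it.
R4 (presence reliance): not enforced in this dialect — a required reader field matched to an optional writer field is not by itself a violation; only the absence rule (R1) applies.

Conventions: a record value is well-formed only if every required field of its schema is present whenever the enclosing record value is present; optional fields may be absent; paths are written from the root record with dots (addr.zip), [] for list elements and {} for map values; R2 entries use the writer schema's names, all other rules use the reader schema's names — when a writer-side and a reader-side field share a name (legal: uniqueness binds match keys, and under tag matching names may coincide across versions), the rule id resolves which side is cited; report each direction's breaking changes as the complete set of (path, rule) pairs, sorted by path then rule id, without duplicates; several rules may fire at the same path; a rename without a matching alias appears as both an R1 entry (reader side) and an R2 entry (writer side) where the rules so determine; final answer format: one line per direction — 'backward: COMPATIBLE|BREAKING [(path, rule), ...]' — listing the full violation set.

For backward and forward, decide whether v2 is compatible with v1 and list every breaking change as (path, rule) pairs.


backward: COMPATIBLE []; forward: COMPATIBLE []

each type pair in Account: writer, then reader
backward pass over Account, reader schema v2, writer schema v1:
  writer required, list<int32> -> list<int32>: reader scores maps from writer scores
  writer optional, bool -> bool: reader archived maps from writer archived
  no writer field matches reader rating
  no writer field matches reader latitude
  writer optional, bytes -> bytes: reader blob maps from writer blob
  writer optional, string -> string: reader owner maps from writer owner
  no writer field matches reader name
  writer required, string -> string: reader phone maps from writer phone
  writer required, bytes -> bytes: reader signature maps from writer signature
  nothing fires on Account: backward is COMPATIBLE
forward pass over Account, reader schema v1, writer schema v2:
  writer required, list<int32> -> list<int32>: reader scores maps from writer scores
  writer optional, bool -> bool: reader archived maps from writer archived
  writer optional, bytes -> bytes: reader blob maps from writer blob
  writer optional, string -> string: reader owner maps from writer owner
  writer required, string -> string: reader phone maps from writer phone
  writer required, bytes -> bytes: reader signature maps from writer signature
  writer rating: unknown to reader
  writer latitude: unknown to reader
  writer name: unknown to reader
  nothing fires on Account: forward is COMPATIBLE


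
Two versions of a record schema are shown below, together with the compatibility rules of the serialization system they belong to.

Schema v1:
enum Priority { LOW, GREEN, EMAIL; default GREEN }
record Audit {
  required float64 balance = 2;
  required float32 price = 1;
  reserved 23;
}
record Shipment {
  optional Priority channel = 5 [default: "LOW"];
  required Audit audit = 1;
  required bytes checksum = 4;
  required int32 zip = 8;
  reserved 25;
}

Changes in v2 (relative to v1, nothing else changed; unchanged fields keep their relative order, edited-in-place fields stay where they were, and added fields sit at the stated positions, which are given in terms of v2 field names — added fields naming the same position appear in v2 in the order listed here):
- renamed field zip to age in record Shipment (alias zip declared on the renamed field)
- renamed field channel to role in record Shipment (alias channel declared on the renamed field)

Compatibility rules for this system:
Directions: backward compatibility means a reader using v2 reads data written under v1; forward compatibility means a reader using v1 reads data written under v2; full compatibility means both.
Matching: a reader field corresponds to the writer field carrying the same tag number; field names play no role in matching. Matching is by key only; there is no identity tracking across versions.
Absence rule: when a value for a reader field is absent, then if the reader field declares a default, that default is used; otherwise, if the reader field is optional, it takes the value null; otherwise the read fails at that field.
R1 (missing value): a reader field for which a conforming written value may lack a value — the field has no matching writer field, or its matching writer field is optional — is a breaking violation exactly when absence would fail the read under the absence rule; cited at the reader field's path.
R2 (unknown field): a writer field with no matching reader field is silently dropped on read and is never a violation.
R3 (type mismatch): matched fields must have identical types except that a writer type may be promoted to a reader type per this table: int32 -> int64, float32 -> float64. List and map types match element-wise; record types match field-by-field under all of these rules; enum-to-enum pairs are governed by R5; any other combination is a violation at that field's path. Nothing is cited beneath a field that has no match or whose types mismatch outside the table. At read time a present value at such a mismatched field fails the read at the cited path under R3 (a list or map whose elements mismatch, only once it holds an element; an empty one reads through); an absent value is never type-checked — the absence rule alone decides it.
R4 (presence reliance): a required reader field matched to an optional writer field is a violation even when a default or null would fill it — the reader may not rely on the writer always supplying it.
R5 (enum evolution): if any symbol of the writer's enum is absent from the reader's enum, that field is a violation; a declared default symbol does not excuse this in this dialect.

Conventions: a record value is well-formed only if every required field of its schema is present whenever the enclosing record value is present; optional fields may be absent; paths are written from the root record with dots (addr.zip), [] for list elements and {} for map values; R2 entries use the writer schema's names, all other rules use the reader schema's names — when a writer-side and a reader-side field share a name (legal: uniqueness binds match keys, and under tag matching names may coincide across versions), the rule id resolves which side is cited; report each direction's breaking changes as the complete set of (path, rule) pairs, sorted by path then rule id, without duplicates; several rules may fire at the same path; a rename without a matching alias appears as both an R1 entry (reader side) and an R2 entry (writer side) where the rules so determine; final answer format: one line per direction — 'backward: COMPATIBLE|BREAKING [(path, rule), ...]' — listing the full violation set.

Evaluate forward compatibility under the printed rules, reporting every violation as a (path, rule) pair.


each type pair in Shipment: writer, then reader
forward on Shipment — v1 reading data written by v2:
  channel <- role (Priority -> Priority, writer optional)
  audit <- audit (Audit -> Audit, writer required)
  checksum <- checksum (bytes -> bytes, writer required)
  zip <- age (int32 -> int32, writer required)
  audit.balance <- audit.balance (float64 -> float64, writer required)
  audit.price <- audit.price (float32 -> float32, writer required)
  nothing fires on Shipment: forward is COMPATIBLE
ruling out the remaining Shipment differences:
  renamed field zip to age in record Shipment (alias zip declared on the renamed field) -> inert for the asked Shipment verdict: nothing fires
  renamed field channel to role in record Shipment (alias channel declared on the renamed field) -> inert for the asked Shipment verdict: nothing fires

forward: COMPATIBLE []


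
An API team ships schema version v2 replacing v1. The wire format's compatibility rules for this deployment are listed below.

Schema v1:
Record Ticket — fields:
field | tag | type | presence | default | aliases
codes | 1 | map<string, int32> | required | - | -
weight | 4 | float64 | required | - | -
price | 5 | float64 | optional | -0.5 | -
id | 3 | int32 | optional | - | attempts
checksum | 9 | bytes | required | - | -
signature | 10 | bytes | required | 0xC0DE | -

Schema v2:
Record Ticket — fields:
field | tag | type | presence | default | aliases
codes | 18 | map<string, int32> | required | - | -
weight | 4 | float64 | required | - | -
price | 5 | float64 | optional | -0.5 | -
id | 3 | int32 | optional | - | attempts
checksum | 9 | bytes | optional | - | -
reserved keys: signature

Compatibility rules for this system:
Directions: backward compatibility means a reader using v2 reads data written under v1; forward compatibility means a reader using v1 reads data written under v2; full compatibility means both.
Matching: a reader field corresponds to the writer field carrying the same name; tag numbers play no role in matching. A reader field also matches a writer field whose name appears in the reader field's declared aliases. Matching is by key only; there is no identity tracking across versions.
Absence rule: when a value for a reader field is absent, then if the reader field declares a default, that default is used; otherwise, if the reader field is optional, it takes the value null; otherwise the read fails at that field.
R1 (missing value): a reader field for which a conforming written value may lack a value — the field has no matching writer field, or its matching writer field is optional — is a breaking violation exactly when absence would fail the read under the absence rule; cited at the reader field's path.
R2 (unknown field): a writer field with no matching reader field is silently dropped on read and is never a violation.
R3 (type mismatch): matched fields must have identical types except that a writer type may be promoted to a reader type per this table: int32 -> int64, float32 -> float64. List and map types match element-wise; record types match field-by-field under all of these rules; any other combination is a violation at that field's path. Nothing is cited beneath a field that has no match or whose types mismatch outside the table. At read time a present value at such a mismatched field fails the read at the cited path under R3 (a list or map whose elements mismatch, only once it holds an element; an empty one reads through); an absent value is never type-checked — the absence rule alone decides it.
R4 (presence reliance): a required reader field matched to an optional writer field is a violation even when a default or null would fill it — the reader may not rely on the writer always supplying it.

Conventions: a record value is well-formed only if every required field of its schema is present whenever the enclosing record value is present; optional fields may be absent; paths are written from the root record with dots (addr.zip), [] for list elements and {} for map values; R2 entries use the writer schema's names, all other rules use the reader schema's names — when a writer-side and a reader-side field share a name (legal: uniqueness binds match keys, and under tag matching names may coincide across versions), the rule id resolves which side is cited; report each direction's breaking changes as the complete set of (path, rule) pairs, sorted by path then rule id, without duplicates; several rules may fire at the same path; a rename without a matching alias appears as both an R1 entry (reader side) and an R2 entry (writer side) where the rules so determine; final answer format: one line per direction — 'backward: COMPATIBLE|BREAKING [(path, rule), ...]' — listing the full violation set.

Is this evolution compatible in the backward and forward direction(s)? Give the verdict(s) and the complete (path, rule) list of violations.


in Ticket below, arrows point writer -> reader
backward for Ticket (reader v2, writer v1):
  codes: paired with writer codes (map<string, int32> -> map<string, int32>; writer required)
  weight: paired with writer weight (float64 -> float64; writer required)
  price: paired with writer price (float64 -> float64; writer optional)
  id: paired with writer id (int32 -> int32; writer optional)
  checksum: paired with writer checksum (bytes -> bytes; writer required)
  leftover writer field: signature
  => no violations; backward on Ticket: COMPATIBLE
forward for Ticket (reader v1, writer v2):
  codes: paired with writer codes (map<string, int32> -> map<string, int32>; writer required)
  weight: paired with writer weight (float64 -> float64; writer required)
  price: paired with writer price (float64 -> float64; writer optional)
  id: paired with writer id (int32 -> int32; writer optional)
  checksum: paired with writer checksum (bytes -> bytes; writer optional)
  signature has no writer counterpart
  breaking: (checksum, R1)
  breaking: (checksum, R4)
  => forward: BREAKING (2)

backward: COMPATIBLE []; forward: BREAKING [(checksum, R1), (checksum, R4)]


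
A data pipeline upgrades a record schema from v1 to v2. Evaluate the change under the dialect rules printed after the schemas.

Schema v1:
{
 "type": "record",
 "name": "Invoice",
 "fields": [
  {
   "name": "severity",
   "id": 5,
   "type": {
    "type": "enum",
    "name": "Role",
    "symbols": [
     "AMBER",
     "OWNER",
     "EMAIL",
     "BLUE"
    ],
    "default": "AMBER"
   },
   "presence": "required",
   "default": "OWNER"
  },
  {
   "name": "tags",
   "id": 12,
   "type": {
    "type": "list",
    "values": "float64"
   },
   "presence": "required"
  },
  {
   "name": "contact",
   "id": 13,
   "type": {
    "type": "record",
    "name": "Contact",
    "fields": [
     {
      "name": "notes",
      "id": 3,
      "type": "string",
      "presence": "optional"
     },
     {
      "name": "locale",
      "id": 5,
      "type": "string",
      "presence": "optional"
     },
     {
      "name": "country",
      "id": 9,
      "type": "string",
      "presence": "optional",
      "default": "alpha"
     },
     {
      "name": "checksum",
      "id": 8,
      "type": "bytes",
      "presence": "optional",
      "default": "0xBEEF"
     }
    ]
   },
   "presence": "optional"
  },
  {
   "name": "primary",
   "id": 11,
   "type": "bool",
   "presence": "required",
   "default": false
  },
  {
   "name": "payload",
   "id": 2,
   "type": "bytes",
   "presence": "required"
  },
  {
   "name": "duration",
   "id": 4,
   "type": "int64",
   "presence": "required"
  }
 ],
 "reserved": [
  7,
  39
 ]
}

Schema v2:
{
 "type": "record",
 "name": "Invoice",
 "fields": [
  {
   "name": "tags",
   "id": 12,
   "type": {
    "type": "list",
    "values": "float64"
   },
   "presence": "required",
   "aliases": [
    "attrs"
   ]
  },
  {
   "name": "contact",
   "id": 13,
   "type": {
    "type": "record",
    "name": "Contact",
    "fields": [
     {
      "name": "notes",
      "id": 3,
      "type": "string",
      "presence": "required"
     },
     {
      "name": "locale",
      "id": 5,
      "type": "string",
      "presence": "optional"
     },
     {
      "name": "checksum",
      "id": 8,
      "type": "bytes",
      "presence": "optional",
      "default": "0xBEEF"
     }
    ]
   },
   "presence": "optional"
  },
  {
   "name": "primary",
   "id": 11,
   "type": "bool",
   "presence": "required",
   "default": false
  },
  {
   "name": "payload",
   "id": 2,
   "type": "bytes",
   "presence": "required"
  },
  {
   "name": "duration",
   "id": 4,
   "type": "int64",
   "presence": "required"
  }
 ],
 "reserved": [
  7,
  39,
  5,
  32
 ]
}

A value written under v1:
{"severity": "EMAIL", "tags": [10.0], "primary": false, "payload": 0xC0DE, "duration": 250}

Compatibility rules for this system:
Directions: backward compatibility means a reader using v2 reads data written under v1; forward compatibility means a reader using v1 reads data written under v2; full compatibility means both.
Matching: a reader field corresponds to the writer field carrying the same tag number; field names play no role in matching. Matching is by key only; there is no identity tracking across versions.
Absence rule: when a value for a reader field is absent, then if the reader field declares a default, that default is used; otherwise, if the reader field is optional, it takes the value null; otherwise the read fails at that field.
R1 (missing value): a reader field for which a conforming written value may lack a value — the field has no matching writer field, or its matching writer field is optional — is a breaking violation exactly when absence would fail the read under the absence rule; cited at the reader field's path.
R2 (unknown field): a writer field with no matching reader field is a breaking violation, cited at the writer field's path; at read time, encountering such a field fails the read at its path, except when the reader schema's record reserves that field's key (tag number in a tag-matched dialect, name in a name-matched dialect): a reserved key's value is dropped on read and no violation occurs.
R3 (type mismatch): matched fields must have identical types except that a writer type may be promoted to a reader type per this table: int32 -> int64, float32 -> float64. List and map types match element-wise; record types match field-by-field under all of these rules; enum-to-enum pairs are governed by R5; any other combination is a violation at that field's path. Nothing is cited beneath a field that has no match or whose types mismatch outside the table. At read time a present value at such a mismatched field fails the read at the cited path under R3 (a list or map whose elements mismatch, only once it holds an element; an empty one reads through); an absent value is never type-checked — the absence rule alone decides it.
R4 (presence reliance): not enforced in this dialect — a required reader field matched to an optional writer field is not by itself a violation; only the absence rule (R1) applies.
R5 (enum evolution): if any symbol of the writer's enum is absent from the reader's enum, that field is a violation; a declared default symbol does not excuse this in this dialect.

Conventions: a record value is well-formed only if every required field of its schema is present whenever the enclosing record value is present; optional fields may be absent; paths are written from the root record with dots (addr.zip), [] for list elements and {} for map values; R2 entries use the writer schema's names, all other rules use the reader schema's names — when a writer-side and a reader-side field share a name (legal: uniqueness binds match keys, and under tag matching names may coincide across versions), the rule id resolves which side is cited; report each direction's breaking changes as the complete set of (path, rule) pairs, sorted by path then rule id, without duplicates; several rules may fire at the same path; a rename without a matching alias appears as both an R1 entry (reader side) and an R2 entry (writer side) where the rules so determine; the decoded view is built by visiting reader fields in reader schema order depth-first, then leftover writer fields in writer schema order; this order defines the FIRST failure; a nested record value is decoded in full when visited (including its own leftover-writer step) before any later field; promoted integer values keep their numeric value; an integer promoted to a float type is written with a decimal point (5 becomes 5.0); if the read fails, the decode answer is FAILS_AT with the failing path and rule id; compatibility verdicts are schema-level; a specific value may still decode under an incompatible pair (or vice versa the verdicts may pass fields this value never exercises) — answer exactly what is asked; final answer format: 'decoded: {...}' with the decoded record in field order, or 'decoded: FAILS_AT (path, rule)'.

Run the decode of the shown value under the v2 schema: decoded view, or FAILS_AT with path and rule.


decoded: {"tags": [10.0], "contact": null, "primary": false, "payload": 0xC0DE, "duration": 250}

in Invoice below, arrows point writer -> reader
migrating the Invoice value to v2:
  tags := [10.0]
  contact := null (missing; optional => null)
  primary := false
  payload := 0xC0DE
  duration := 250
  writer severity: reserved -> dropped
  => decoded: {"tags": [10.0], "contact": null, "primary": false, "payload": 0xC0DE, "duration": 250}
checking off the Invoice differences that do not matter here:
  removed field country from record Contact -> a verdict-level change on Invoice — the shown value reads the same
  field notes in record Contact: optional changed to required -> a verdict-level change on Invoice — the shown value reads the same


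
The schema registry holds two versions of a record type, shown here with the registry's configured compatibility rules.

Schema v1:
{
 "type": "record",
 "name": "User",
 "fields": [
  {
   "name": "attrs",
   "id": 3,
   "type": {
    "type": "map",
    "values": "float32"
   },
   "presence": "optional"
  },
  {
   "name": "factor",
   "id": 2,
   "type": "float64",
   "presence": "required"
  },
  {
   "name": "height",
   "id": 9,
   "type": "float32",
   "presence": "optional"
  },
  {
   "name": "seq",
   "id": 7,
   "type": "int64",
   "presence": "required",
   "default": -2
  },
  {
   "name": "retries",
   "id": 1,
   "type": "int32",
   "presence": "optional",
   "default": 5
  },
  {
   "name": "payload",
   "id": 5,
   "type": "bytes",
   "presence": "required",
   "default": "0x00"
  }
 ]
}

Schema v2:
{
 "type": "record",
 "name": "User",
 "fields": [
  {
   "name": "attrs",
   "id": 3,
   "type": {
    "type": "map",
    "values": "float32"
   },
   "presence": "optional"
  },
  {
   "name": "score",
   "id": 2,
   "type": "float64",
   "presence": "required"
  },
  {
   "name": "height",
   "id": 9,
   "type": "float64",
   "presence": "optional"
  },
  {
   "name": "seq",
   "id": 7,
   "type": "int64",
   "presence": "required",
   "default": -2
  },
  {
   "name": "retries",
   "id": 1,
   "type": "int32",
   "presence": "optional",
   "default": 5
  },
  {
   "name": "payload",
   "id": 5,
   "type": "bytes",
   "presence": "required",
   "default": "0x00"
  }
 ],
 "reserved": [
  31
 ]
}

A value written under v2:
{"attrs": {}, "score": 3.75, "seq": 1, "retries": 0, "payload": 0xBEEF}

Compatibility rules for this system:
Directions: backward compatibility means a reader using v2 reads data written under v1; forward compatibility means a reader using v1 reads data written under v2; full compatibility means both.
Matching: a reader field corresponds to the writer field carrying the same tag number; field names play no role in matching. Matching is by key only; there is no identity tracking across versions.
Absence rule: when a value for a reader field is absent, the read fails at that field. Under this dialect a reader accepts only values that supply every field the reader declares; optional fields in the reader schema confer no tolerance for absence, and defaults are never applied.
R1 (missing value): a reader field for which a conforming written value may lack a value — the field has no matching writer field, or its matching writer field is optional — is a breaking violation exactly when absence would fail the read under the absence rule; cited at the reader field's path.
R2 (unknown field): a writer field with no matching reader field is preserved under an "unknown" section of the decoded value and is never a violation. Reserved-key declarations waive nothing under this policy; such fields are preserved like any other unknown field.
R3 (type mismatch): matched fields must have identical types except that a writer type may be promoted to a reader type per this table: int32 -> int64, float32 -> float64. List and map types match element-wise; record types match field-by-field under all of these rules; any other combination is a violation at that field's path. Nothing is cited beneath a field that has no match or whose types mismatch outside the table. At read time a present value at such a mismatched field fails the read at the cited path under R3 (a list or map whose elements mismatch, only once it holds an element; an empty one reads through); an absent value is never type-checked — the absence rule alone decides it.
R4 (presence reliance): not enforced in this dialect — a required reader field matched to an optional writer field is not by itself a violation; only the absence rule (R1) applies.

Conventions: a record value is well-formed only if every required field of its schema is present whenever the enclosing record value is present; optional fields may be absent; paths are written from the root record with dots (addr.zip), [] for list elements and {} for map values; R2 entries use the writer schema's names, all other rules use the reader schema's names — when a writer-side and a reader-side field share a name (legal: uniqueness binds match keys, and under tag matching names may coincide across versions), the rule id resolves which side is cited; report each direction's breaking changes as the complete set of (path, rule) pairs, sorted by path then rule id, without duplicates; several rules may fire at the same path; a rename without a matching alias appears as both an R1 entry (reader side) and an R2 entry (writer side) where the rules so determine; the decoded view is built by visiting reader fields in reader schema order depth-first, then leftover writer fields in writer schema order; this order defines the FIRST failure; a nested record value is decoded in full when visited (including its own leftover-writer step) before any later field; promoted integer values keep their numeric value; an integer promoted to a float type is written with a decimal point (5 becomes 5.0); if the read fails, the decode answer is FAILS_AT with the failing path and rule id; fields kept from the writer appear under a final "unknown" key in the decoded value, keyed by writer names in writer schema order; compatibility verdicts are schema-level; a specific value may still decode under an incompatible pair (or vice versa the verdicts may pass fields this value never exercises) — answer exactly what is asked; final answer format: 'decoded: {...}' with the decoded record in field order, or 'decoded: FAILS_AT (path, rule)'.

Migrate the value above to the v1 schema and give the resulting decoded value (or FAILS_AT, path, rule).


decoded: FAILS_AT (height, R1)

arrows below run writer -> reader for User
decoding the User value with the v1 reader:
  attrs := {}
  factor := 3.75 (from writer score)
  read fails at height under R1 (no fill)
  => FAILS_AT (height, R1)
remaining User differences; none change what is asked:
  renamed field factor to score in record User -> no rule fires on it and the decoded User view is identical with or without it
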